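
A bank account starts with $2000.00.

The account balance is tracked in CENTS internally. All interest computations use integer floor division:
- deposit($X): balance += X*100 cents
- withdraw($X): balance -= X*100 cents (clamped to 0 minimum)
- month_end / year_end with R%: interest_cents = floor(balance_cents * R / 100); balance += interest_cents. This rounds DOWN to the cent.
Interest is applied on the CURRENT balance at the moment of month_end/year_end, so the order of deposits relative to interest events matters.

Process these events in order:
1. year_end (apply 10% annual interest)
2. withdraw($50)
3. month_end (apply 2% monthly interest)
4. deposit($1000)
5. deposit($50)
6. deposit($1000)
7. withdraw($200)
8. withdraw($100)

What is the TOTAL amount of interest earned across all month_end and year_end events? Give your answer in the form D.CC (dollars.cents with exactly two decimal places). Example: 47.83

Answer: 243.00

Derivation:
After 1 (year_end (apply 10% annual interest)): balance=$2200.00 total_interest=$200.00
After 2 (withdraw($50)): balance=$2150.00 total_interest=$200.00
After 3 (month_end (apply 2% monthly interest)): balance=$2193.00 total_interest=$243.00
After 4 (deposit($1000)): balance=$3193.00 total_interest=$243.00
After 5 (deposit($50)): balance=$3243.00 total_interest=$243.00
After 6 (deposit($1000)): balance=$4243.00 total_interest=$243.00
After 7 (withdraw($200)): balance=$4043.00 total_interest=$243.00
After 8 (withdraw($100)): balance=$3943.00 total_interest=$243.00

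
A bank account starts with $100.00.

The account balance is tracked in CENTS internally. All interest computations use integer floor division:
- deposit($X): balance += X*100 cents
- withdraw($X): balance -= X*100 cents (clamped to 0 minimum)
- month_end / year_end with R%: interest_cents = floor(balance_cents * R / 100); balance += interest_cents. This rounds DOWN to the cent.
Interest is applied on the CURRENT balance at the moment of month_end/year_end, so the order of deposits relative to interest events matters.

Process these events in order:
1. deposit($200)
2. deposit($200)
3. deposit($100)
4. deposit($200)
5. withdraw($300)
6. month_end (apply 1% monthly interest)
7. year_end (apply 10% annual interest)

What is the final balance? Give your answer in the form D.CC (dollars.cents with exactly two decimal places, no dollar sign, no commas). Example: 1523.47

After 1 (deposit($200)): balance=$300.00 total_interest=$0.00
After 2 (deposit($200)): balance=$500.00 total_interest=$0.00
After 3 (deposit($100)): balance=$600.00 total_interest=$0.00
After 4 (deposit($200)): balance=$800.00 total_interest=$0.00
After 5 (withdraw($300)): balance=$500.00 total_interest=$0.00
After 6 (month_end (apply 1% monthly interest)): balance=$505.00 total_interest=$5.00
After 7 (year_end (apply 10% annual interest)): balance=$555.50 total_interest=$55.50

Answer: 555.50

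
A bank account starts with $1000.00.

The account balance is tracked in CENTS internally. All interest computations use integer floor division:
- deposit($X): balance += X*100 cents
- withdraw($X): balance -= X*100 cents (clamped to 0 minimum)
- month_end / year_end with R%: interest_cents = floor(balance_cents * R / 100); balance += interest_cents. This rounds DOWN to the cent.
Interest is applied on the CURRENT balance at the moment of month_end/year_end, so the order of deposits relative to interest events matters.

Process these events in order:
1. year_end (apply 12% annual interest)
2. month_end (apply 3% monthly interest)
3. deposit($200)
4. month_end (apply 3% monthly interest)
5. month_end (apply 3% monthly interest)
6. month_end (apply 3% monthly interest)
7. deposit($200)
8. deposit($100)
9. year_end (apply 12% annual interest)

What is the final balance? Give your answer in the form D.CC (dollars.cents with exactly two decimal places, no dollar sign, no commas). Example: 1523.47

After 1 (year_end (apply 12% annual interest)): balance=$1120.00 total_interest=$120.00
After 2 (month_end (apply 3% monthly interest)): balance=$1153.60 total_interest=$153.60
After 3 (deposit($200)): balance=$1353.60 total_interest=$153.60
After 4 (month_end (apply 3% monthly interest)): balance=$1394.20 total_interest=$194.20
After 5 (month_end (apply 3% monthly interest)): balance=$1436.02 total_interest=$236.02
After 6 (month_end (apply 3% monthly interest)): balance=$1479.10 total_interest=$279.10
After 7 (deposit($200)): balance=$1679.10 total_interest=$279.10
After 8 (deposit($100)): balance=$1779.10 total_interest=$279.10
After 9 (year_end (apply 12% annual interest)): balance=$1992.59 total_interest=$492.59

Answer: 1992.59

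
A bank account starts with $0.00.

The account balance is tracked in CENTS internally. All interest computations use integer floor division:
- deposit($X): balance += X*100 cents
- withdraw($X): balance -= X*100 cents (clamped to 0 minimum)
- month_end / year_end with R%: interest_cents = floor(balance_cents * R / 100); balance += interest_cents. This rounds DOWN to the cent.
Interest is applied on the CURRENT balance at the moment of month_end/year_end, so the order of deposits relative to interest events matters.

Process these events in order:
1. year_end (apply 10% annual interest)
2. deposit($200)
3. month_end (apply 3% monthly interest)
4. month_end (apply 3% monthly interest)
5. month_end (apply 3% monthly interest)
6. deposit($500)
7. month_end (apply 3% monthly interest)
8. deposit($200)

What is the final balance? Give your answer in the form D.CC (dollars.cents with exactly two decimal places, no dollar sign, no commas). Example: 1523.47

After 1 (year_end (apply 10% annual interest)): balance=$0.00 total_interest=$0.00
After 2 (deposit($200)): balance=$200.00 total_interest=$0.00
After 3 (month_end (apply 3% monthly interest)): balance=$206.00 total_interest=$6.00
After 4 (month_end (apply 3% monthly interest)): balance=$212.18 total_interest=$12.18
After 5 (month_end (apply 3% monthly interest)): balance=$218.54 total_interest=$18.54
After 6 (deposit($500)): balance=$718.54 total_interest=$18.54
After 7 (month_end (apply 3% monthly interest)): balance=$740.09 total_interest=$40.09
After 8 (deposit($200)): balance=$940.09 total_interest=$40.09

Answer: 940.09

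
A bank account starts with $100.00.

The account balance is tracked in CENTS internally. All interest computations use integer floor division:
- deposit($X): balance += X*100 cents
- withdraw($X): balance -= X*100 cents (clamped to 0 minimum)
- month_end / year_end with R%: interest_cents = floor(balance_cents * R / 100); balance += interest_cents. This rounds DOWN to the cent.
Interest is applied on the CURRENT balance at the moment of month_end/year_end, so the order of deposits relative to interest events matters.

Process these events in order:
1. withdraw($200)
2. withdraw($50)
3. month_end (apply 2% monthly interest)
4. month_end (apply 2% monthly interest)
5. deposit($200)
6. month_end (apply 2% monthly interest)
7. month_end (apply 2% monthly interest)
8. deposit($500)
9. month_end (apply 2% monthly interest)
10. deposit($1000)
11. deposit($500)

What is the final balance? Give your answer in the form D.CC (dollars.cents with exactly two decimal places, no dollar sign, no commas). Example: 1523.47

Answer: 2222.24

Derivation:
After 1 (withdraw($200)): balance=$0.00 total_interest=$0.00
After 2 (withdraw($50)): balance=$0.00 total_interest=$0.00
After 3 (month_end (apply 2% monthly interest)): balance=$0.00 total_interest=$0.00
After 4 (month_end (apply 2% monthly interest)): balance=$0.00 total_interest=$0.00
After 5 (deposit($200)): balance=$200.00 total_interest=$0.00
After 6 (month_end (apply 2% monthly interest)): balance=$204.00 total_interest=$4.00
After 7 (month_end (apply 2% monthly interest)): balance=$208.08 total_interest=$8.08
After 8 (deposit($500)): balance=$708.08 total_interest=$8.08
After 9 (month_end (apply 2% monthly interest)): balance=$722.24 total_interest=$22.24
After 10 (deposit($1000)): balance=$1722.24 total_interest=$22.24
After 11 (deposit($500)): balance=$2222.24 total_interest=$22.24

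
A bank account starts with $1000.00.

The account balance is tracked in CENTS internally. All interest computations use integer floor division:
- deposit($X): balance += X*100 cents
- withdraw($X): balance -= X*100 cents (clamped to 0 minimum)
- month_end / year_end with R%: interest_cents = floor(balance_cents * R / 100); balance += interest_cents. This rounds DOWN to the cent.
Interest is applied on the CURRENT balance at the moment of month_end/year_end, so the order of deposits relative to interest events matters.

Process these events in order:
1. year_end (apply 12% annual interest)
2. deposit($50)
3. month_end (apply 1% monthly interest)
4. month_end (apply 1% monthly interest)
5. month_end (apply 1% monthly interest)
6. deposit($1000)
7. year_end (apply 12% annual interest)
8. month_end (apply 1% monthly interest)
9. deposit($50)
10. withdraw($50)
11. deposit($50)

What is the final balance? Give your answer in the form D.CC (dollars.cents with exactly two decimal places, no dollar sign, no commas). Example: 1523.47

After 1 (year_end (apply 12% annual interest)): balance=$1120.00 total_interest=$120.00
After 2 (deposit($50)): balance=$1170.00 total_interest=$120.00
After 3 (month_end (apply 1% monthly interest)): balance=$1181.70 total_interest=$131.70
After 4 (month_end (apply 1% monthly interest)): balance=$1193.51 total_interest=$143.51
After 5 (month_end (apply 1% monthly interest)): balance=$1205.44 total_interest=$155.44
After 6 (deposit($1000)): balance=$2205.44 total_interest=$155.44
After 7 (year_end (apply 12% annual interest)): balance=$2470.09 total_interest=$420.09
After 8 (month_end (apply 1% monthly interest)): balance=$2494.79 total_interest=$444.79
After 9 (deposit($50)): balance=$2544.79 total_interest=$444.79
After 10 (withdraw($50)): balance=$2494.79 total_interest=$444.79
After 11 (deposit($50)): balance=$2544.79 total_interest=$444.79

Answer: 2544.79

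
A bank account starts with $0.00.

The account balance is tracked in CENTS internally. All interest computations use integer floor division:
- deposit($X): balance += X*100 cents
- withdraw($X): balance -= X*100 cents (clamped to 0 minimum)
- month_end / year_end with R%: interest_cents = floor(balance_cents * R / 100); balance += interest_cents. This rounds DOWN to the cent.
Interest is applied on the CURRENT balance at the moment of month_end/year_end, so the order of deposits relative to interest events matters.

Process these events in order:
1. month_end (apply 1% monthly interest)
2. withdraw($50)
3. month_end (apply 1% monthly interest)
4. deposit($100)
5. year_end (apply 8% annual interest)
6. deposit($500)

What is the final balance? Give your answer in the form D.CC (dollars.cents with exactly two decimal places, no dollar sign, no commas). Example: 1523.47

After 1 (month_end (apply 1% monthly interest)): balance=$0.00 total_interest=$0.00
After 2 (withdraw($50)): balance=$0.00 total_interest=$0.00
After 3 (month_end (apply 1% monthly interest)): balance=$0.00 total_interest=$0.00
After 4 (deposit($100)): balance=$100.00 total_interest=$0.00
After 5 (year_end (apply 8% annual interest)): balance=$108.00 total_interest=$8.00
After 6 (deposit($500)): balance=$608.00 total_interest=$8.00

Answer: 608.00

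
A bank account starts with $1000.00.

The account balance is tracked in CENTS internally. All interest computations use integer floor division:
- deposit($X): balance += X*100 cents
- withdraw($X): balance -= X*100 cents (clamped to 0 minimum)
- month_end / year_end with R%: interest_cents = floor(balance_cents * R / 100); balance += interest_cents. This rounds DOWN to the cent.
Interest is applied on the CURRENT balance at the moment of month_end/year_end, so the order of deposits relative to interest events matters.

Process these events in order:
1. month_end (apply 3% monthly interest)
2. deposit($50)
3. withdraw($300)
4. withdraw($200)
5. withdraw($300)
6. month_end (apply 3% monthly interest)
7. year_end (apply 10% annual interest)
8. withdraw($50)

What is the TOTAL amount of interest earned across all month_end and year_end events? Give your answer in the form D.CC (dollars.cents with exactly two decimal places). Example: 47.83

After 1 (month_end (apply 3% monthly interest)): balance=$1030.00 total_interest=$30.00
After 2 (deposit($50)): balance=$1080.00 total_interest=$30.00
After 3 (withdraw($300)): balance=$780.00 total_interest=$30.00
After 4 (withdraw($200)): balance=$580.00 total_interest=$30.00
After 5 (withdraw($300)): balance=$280.00 total_interest=$30.00
After 6 (month_end (apply 3% monthly interest)): balance=$288.40 total_interest=$38.40
After 7 (year_end (apply 10% annual interest)): balance=$317.24 total_interest=$67.24
After 8 (withdraw($50)): balance=$267.24 total_interest=$67.24

Answer: 67.24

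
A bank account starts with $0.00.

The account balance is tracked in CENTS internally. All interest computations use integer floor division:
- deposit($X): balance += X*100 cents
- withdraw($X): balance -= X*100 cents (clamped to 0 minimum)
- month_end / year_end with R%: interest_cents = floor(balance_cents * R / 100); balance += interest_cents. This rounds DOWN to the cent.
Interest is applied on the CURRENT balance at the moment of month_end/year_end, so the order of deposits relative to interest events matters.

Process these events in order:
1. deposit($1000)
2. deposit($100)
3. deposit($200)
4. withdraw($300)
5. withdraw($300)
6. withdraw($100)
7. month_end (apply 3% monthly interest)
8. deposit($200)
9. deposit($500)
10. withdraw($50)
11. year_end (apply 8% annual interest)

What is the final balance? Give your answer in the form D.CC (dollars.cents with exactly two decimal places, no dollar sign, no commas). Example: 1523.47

After 1 (deposit($1000)): balance=$1000.00 total_interest=$0.00
After 2 (deposit($100)): balance=$1100.00 total_interest=$0.00
After 3 (deposit($200)): balance=$1300.00 total_interest=$0.00
After 4 (withdraw($300)): balance=$1000.00 total_interest=$0.00
After 5 (withdraw($300)): balance=$700.00 total_interest=$0.00
After 6 (withdraw($100)): balance=$600.00 total_interest=$0.00
After 7 (month_end (apply 3% monthly interest)): balance=$618.00 total_interest=$18.00
After 8 (deposit($200)): balance=$818.00 total_interest=$18.00
After 9 (deposit($500)): balance=$1318.00 total_interest=$18.00
After 10 (withdraw($50)): balance=$1268.00 total_interest=$18.00
After 11 (year_end (apply 8% annual interest)): balance=$1369.44 total_interest=$119.44

Answer: 1369.44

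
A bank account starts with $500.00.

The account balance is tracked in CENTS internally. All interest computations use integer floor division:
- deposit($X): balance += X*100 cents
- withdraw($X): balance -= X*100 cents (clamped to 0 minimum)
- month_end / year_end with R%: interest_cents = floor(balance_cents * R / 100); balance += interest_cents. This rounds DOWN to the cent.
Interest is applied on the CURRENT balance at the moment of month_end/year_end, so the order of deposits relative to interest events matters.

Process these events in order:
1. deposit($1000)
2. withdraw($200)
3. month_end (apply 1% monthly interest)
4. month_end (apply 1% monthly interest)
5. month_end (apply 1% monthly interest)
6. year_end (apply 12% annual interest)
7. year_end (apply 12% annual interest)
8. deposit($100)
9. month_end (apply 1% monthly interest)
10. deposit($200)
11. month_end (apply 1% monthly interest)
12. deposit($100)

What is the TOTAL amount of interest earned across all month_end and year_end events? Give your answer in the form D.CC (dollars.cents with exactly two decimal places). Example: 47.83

Answer: 417.89

Derivation:
After 1 (deposit($1000)): balance=$1500.00 total_interest=$0.00
After 2 (withdraw($200)): balance=$1300.00 total_interest=$0.00
After 3 (month_end (apply 1% monthly interest)): balance=$1313.00 total_interest=$13.00
After 4 (month_end (apply 1% monthly interest)): balance=$1326.13 total_interest=$26.13
After 5 (month_end (apply 1% monthly interest)): balance=$1339.39 total_interest=$39.39
After 6 (year_end (apply 12% annual interest)): balance=$1500.11 total_interest=$200.11
After 7 (year_end (apply 12% annual interest)): balance=$1680.12 total_interest=$380.12
After 8 (deposit($100)): balance=$1780.12 total_interest=$380.12
After 9 (month_end (apply 1% monthly interest)): balance=$1797.92 total_interest=$397.92
After 10 (deposit($200)): balance=$1997.92 total_interest=$397.92
After 11 (month_end (apply 1% monthly interest)): balance=$2017.89 total_interest=$417.89
After 12 (deposit($100)): balance=$2117.89 total_interest=$417.89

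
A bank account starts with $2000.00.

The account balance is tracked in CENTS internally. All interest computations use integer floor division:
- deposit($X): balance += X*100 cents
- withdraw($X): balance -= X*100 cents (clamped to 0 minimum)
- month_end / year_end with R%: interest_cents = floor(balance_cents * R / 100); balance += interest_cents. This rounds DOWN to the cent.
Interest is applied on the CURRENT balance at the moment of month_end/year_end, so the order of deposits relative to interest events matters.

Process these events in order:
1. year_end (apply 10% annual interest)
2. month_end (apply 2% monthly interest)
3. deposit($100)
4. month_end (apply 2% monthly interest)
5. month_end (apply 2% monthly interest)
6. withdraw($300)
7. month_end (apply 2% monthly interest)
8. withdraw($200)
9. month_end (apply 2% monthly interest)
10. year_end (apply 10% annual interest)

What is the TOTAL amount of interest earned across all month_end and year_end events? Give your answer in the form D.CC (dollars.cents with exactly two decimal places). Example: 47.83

After 1 (year_end (apply 10% annual interest)): balance=$2200.00 total_interest=$200.00
After 2 (month_end (apply 2% monthly interest)): balance=$2244.00 total_interest=$244.00
After 3 (deposit($100)): balance=$2344.00 total_interest=$244.00
After 4 (month_end (apply 2% monthly interest)): balance=$2390.88 total_interest=$290.88
After 5 (month_end (apply 2% monthly interest)): balance=$2438.69 total_interest=$338.69
After 6 (withdraw($300)): balance=$2138.69 total_interest=$338.69
After 7 (month_end (apply 2% monthly interest)): balance=$2181.46 total_interest=$381.46
After 8 (withdraw($200)): balance=$1981.46 total_interest=$381.46
After 9 (month_end (apply 2% monthly interest)): balance=$2021.08 total_interest=$421.08
After 10 (year_end (apply 10% annual interest)): balance=$2223.18 total_interest=$623.18

Answer: 623.18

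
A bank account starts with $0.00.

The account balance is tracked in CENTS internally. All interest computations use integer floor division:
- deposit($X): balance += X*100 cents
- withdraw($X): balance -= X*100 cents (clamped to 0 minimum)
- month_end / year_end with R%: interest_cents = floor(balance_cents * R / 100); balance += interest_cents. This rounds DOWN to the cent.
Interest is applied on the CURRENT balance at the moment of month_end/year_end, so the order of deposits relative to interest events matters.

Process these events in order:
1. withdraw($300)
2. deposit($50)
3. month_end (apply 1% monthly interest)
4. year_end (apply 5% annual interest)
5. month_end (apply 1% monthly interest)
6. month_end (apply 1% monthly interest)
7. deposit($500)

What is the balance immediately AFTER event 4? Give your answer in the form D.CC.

Answer: 53.02

Derivation:
After 1 (withdraw($300)): balance=$0.00 total_interest=$0.00
After 2 (deposit($50)): balance=$50.00 total_interest=$0.00
After 3 (month_end (apply 1% monthly interest)): balance=$50.50 total_interest=$0.50
After 4 (year_end (apply 5% annual interest)): balance=$53.02 total_interest=$3.02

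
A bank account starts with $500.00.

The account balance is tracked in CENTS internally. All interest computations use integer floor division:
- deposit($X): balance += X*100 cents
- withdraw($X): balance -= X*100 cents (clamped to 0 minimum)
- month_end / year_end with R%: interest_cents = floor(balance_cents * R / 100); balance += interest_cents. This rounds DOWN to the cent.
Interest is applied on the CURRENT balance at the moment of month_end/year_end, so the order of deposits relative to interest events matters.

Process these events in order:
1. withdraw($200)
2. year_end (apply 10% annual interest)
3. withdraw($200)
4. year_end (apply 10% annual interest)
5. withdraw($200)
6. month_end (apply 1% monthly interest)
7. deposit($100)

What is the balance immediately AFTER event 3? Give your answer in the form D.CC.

After 1 (withdraw($200)): balance=$300.00 total_interest=$0.00
After 2 (year_end (apply 10% annual interest)): balance=$330.00 total_interest=$30.00
After 3 (withdraw($200)): balance=$130.00 total_interest=$30.00

Answer: 130.00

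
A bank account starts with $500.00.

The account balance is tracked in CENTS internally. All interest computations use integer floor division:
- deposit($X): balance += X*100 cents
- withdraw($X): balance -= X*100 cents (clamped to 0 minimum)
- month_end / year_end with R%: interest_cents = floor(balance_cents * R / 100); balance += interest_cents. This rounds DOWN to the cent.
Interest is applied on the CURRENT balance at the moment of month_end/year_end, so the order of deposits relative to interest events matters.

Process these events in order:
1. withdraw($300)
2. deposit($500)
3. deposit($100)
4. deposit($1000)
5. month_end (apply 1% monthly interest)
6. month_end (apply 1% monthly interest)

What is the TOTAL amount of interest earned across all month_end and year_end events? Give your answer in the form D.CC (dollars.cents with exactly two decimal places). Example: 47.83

After 1 (withdraw($300)): balance=$200.00 total_interest=$0.00
After 2 (deposit($500)): balance=$700.00 total_interest=$0.00
After 3 (deposit($100)): balance=$800.00 total_interest=$0.00
After 4 (deposit($1000)): balance=$1800.00 total_interest=$0.00
After 5 (month_end (apply 1% monthly interest)): balance=$1818.00 total_interest=$18.00
After 6 (month_end (apply 1% monthly interest)): balance=$1836.18 total_interest=$36.18

Answer: 36.18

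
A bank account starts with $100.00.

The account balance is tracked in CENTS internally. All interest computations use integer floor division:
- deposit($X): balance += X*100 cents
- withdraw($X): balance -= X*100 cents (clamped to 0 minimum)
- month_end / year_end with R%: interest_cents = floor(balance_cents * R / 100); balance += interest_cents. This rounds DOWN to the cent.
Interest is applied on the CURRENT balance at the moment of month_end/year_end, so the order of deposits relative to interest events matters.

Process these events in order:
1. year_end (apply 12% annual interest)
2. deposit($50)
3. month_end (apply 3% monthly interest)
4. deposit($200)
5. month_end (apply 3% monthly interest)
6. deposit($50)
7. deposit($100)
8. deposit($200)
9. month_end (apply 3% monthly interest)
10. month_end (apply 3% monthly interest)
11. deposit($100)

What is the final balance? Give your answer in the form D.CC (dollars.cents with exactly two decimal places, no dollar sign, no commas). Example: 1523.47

After 1 (year_end (apply 12% annual interest)): balance=$112.00 total_interest=$12.00
After 2 (deposit($50)): balance=$162.00 total_interest=$12.00
After 3 (month_end (apply 3% monthly interest)): balance=$166.86 total_interest=$16.86
After 4 (deposit($200)): balance=$366.86 total_interest=$16.86
After 5 (month_end (apply 3% monthly interest)): balance=$377.86 total_interest=$27.86
After 6 (deposit($50)): balance=$427.86 total_interest=$27.86
After 7 (deposit($100)): balance=$527.86 total_interest=$27.86
After 8 (deposit($200)): balance=$727.86 total_interest=$27.86
After 9 (month_end (apply 3% monthly interest)): balance=$749.69 total_interest=$49.69
After 10 (month_end (apply 3% monthly interest)): balance=$772.18 total_interest=$72.18
After 11 (deposit($100)): balance=$872.18 total_interest=$72.18

Answer: 872.18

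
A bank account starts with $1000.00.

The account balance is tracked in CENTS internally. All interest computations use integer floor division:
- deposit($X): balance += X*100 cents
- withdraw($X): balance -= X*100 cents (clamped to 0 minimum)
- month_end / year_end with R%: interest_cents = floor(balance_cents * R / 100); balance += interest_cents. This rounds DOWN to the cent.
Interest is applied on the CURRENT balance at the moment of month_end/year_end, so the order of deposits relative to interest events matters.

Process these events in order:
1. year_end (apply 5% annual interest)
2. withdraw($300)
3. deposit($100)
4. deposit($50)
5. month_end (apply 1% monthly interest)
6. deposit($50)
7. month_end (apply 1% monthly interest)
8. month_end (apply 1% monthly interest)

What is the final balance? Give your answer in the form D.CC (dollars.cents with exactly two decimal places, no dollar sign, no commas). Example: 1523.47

After 1 (year_end (apply 5% annual interest)): balance=$1050.00 total_interest=$50.00
After 2 (withdraw($300)): balance=$750.00 total_interest=$50.00
After 3 (deposit($100)): balance=$850.00 total_interest=$50.00
After 4 (deposit($50)): balance=$900.00 total_interest=$50.00
After 5 (month_end (apply 1% monthly interest)): balance=$909.00 total_interest=$59.00
After 6 (deposit($50)): balance=$959.00 total_interest=$59.00
After 7 (month_end (apply 1% monthly interest)): balance=$968.59 total_interest=$68.59
After 8 (month_end (apply 1% monthly interest)): balance=$978.27 total_interest=$78.27

Answer: 978.27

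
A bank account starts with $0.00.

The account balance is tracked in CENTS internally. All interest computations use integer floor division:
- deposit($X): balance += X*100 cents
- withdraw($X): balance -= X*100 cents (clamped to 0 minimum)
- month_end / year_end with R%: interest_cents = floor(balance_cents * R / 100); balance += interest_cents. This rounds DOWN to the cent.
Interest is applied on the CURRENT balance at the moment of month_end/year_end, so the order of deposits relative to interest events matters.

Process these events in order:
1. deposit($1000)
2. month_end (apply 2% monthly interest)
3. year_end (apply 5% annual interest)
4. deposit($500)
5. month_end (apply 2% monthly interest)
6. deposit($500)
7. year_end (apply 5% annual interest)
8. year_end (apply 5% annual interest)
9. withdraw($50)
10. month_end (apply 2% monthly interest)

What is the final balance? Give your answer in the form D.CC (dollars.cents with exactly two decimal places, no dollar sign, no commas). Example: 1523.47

After 1 (deposit($1000)): balance=$1000.00 total_interest=$0.00
After 2 (month_end (apply 2% monthly interest)): balance=$1020.00 total_interest=$20.00
After 3 (year_end (apply 5% annual interest)): balance=$1071.00 total_interest=$71.00
After 4 (deposit($500)): balance=$1571.00 total_interest=$71.00
After 5 (month_end (apply 2% monthly interest)): balance=$1602.42 total_interest=$102.42
After 6 (deposit($500)): balance=$2102.42 total_interest=$102.42
After 7 (year_end (apply 5% annual interest)): balance=$2207.54 total_interest=$207.54
After 8 (year_end (apply 5% annual interest)): balance=$2317.91 total_interest=$317.91
After 9 (withdraw($50)): balance=$2267.91 total_interest=$317.91
After 10 (month_end (apply 2% monthly interest)): balance=$2313.26 total_interest=$363.26

Answer: 2313.26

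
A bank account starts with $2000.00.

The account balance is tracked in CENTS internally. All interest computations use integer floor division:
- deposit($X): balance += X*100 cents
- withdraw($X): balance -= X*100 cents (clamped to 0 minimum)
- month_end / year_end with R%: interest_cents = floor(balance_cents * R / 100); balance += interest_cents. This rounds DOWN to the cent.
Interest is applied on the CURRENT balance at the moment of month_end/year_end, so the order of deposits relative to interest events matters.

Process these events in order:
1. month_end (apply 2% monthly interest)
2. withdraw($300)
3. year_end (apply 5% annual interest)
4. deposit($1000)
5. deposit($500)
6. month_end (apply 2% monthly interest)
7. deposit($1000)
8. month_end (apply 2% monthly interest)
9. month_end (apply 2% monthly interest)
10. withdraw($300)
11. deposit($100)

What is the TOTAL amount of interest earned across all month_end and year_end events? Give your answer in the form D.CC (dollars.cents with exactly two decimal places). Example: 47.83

After 1 (month_end (apply 2% monthly interest)): balance=$2040.00 total_interest=$40.00
After 2 (withdraw($300)): balance=$1740.00 total_interest=$40.00
After 3 (year_end (apply 5% annual interest)): balance=$1827.00 total_interest=$127.00
After 4 (deposit($1000)): balance=$2827.00 total_interest=$127.00
After 5 (deposit($500)): balance=$3327.00 total_interest=$127.00
After 6 (month_end (apply 2% monthly interest)): balance=$3393.54 total_interest=$193.54
After 7 (deposit($1000)): balance=$4393.54 total_interest=$193.54
After 8 (month_end (apply 2% monthly interest)): balance=$4481.41 total_interest=$281.41
After 9 (month_end (apply 2% monthly interest)): balance=$4571.03 total_interest=$371.03
After 10 (withdraw($300)): balance=$4271.03 total_interest=$371.03
After 11 (deposit($100)): balance=$4371.03 total_interest=$371.03

Answer: 371.03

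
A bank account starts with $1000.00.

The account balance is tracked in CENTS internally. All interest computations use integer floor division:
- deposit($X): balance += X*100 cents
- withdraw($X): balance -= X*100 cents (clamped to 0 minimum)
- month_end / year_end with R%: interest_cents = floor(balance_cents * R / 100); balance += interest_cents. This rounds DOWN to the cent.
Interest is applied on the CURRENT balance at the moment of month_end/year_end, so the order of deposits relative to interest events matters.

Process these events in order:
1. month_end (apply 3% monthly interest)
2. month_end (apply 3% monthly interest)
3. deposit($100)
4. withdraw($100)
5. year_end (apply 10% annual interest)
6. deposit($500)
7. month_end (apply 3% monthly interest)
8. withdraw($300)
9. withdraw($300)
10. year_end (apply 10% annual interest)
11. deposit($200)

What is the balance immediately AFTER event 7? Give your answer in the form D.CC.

After 1 (month_end (apply 3% monthly interest)): balance=$1030.00 total_interest=$30.00
After 2 (month_end (apply 3% monthly interest)): balance=$1060.90 total_interest=$60.90
After 3 (deposit($100)): balance=$1160.90 total_interest=$60.90
After 4 (withdraw($100)): balance=$1060.90 total_interest=$60.90
After 5 (year_end (apply 10% annual interest)): balance=$1166.99 total_interest=$166.99
After 6 (deposit($500)): balance=$1666.99 total_interest=$166.99
After 7 (month_end (apply 3% monthly interest)): balance=$1716.99 total_interest=$216.99

Answer: 1716.99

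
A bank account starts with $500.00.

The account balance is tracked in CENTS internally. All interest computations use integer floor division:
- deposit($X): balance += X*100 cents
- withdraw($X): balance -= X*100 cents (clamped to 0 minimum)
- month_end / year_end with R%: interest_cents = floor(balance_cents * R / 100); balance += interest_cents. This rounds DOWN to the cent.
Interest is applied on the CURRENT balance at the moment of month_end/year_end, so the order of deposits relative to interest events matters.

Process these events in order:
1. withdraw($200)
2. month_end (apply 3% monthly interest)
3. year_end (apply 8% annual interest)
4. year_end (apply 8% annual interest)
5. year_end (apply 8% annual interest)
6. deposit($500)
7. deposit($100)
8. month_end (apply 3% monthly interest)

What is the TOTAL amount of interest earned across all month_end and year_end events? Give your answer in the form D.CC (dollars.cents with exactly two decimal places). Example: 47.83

After 1 (withdraw($200)): balance=$300.00 total_interest=$0.00
After 2 (month_end (apply 3% monthly interest)): balance=$309.00 total_interest=$9.00
After 3 (year_end (apply 8% annual interest)): balance=$333.72 total_interest=$33.72
After 4 (year_end (apply 8% annual interest)): balance=$360.41 total_interest=$60.41
After 5 (year_end (apply 8% annual interest)): balance=$389.24 total_interest=$89.24
After 6 (deposit($500)): balance=$889.24 total_interest=$89.24
After 7 (deposit($100)): balance=$989.24 total_interest=$89.24
After 8 (month_end (apply 3% monthly interest)): balance=$1018.91 total_interest=$118.91

Answer: 118.91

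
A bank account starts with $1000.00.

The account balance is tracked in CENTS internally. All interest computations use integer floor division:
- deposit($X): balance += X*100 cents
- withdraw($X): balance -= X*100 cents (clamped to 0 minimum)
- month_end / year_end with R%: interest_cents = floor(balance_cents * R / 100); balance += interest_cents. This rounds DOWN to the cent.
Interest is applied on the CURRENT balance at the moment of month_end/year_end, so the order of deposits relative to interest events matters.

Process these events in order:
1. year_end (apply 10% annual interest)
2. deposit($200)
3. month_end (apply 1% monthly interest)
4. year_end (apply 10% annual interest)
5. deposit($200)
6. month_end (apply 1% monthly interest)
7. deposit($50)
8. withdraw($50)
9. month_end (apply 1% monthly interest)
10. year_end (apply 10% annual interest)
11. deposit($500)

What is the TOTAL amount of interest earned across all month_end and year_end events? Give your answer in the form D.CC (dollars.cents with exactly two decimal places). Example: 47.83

Answer: 445.07

Derivation:
After 1 (year_end (apply 10% annual interest)): balance=$1100.00 total_interest=$100.00
After 2 (deposit($200)): balance=$1300.00 total_interest=$100.00
After 3 (month_end (apply 1% monthly interest)): balance=$1313.00 total_interest=$113.00
After 4 (year_end (apply 10% annual interest)): balance=$1444.30 total_interest=$244.30
After 5 (deposit($200)): balance=$1644.30 total_interest=$244.30
After 6 (month_end (apply 1% monthly interest)): balance=$1660.74 total_interest=$260.74
After 7 (deposit($50)): balance=$1710.74 total_interest=$260.74
After 8 (withdraw($50)): balance=$1660.74 total_interest=$260.74
After 9 (month_end (apply 1% monthly interest)): balance=$1677.34 total_interest=$277.34
After 10 (year_end (apply 10% annual interest)): balance=$1845.07 total_interest=$445.07
After 11 (deposit($500)): balance=$2345.07 total_interest=$445.07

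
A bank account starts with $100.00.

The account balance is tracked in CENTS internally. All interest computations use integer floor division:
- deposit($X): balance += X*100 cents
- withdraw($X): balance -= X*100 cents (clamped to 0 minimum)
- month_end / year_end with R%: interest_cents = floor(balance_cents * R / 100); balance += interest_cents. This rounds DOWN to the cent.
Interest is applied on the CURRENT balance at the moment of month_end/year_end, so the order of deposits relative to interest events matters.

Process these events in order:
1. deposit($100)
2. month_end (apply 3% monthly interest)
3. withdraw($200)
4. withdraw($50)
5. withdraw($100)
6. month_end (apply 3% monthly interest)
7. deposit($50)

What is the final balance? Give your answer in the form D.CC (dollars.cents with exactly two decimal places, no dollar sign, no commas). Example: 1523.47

After 1 (deposit($100)): balance=$200.00 total_interest=$0.00
After 2 (month_end (apply 3% monthly interest)): balance=$206.00 total_interest=$6.00
After 3 (withdraw($200)): balance=$6.00 total_interest=$6.00
After 4 (withdraw($50)): balance=$0.00 total_interest=$6.00
After 5 (withdraw($100)): balance=$0.00 total_interest=$6.00
After 6 (month_end (apply 3% monthly interest)): balance=$0.00 total_interest=$6.00
After 7 (deposit($50)): balance=$50.00 total_interest=$6.00

Answer: 50.00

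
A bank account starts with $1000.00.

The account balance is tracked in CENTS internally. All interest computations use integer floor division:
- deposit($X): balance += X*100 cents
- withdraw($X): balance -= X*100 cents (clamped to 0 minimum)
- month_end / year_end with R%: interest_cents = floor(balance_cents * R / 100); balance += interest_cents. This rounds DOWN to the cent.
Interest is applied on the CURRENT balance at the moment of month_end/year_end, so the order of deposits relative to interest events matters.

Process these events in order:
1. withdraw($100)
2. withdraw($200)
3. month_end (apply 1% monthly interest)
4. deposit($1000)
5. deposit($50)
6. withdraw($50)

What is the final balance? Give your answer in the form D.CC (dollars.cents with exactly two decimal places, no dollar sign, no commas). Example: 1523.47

Answer: 1707.00

Derivation:
After 1 (withdraw($100)): balance=$900.00 total_interest=$0.00
After 2 (withdraw($200)): balance=$700.00 total_interest=$0.00
After 3 (month_end (apply 1% monthly interest)): balance=$707.00 total_interest=$7.00
After 4 (deposit($1000)): balance=$1707.00 total_interest=$7.00
After 5 (deposit($50)): balance=$1757.00 total_interest=$7.00
After 6 (withdraw($50)): balance=$1707.00 total_interest=$7.00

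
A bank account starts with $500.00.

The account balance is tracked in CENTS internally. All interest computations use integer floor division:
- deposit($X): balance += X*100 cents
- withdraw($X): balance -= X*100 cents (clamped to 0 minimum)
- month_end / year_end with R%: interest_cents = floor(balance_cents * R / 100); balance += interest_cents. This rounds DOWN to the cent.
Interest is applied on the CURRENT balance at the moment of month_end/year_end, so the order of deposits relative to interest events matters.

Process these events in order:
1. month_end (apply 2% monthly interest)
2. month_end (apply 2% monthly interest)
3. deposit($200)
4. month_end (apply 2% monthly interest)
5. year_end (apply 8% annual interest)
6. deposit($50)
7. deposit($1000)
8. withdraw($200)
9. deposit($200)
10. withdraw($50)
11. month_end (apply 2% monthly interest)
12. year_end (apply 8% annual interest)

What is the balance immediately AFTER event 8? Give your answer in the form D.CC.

Answer: 1643.36

Derivation:
After 1 (month_end (apply 2% monthly interest)): balance=$510.00 total_interest=$10.00
After 2 (month_end (apply 2% monthly interest)): balance=$520.20 total_interest=$20.20
After 3 (deposit($200)): balance=$720.20 total_interest=$20.20
After 4 (month_end (apply 2% monthly interest)): balance=$734.60 total_interest=$34.60
After 5 (year_end (apply 8% annual interest)): balance=$793.36 total_interest=$93.36
After 6 (deposit($50)): balance=$843.36 total_interest=$93.36
After 7 (deposit($1000)): balance=$1843.36 total_interest=$93.36
After 8 (withdraw($200)): balance=$1643.36 total_interest=$93.36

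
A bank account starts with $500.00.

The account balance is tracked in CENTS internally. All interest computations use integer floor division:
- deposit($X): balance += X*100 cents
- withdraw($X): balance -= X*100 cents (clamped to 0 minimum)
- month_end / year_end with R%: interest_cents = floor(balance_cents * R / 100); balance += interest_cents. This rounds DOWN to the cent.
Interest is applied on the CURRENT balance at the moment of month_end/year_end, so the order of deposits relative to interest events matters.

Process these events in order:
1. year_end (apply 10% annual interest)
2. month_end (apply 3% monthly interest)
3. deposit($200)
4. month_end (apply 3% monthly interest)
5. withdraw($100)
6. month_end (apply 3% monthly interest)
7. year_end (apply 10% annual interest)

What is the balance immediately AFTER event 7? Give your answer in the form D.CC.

After 1 (year_end (apply 10% annual interest)): balance=$550.00 total_interest=$50.00
After 2 (month_end (apply 3% monthly interest)): balance=$566.50 total_interest=$66.50
After 3 (deposit($200)): balance=$766.50 total_interest=$66.50
After 4 (month_end (apply 3% monthly interest)): balance=$789.49 total_interest=$89.49
After 5 (withdraw($100)): balance=$689.49 total_interest=$89.49
After 6 (month_end (apply 3% monthly interest)): balance=$710.17 total_interest=$110.17
After 7 (year_end (apply 10% annual interest)): balance=$781.18 total_interest=$181.18

Answer: 781.18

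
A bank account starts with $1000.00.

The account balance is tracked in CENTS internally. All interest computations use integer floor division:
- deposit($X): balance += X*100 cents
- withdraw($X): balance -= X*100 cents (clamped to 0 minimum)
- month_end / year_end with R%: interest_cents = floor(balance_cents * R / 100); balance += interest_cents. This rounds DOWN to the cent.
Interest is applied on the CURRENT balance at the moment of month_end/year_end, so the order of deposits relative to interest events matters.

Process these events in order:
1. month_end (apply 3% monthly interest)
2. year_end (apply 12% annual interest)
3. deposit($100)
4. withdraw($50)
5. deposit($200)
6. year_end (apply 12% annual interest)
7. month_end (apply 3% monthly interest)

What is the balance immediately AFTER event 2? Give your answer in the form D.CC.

Answer: 1153.60

Derivation:
After 1 (month_end (apply 3% monthly interest)): balance=$1030.00 total_interest=$30.00
After 2 (year_end (apply 12% annual interest)): balance=$1153.60 total_interest=$153.60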